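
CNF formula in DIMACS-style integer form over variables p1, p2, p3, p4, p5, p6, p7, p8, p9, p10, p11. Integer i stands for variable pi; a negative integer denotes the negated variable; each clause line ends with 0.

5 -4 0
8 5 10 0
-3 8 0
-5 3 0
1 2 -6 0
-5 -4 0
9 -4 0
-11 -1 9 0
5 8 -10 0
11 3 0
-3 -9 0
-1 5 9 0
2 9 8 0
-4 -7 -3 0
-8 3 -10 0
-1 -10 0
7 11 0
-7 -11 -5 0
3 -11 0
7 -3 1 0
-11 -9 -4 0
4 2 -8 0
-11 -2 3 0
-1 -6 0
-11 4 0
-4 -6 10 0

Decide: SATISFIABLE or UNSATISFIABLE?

Branch on p1: take p1 = False.
The remaining clauses are satisfied by p2 = True, p3 = True, p4 = False, p5 = False, p6 = True, p7 = True, p8 = True, p9 = False, p10 = True, p11 = False.
Every clause has at least one true literal under this assignment.
So p1=False  p2=True  p3=True  p4=False  p5=False  p6=True  p7=True  p8=True  p9=False  p10=True  p11=False is a satisfying assignment.

SATISFIABLE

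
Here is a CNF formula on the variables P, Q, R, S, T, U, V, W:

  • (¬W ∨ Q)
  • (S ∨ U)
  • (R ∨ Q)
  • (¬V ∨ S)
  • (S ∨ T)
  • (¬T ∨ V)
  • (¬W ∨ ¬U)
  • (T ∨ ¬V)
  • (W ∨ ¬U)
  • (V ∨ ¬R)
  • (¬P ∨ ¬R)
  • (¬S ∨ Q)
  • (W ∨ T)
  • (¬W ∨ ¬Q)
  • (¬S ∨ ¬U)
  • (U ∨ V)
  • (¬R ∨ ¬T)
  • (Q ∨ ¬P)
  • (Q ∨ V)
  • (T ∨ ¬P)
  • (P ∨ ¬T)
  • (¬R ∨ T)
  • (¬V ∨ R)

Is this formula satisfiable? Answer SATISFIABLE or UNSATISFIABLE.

T = True:
  propagation gives V=True, S=True, Q=True, W=False; an empty clause results — contradiction.
T = False:
  propagation gives S=True, V=False, R=False, Q=True; an empty clause results — contradiction.
Every branch closes, so no satisfying assignment exists.

UNSATISFIABLE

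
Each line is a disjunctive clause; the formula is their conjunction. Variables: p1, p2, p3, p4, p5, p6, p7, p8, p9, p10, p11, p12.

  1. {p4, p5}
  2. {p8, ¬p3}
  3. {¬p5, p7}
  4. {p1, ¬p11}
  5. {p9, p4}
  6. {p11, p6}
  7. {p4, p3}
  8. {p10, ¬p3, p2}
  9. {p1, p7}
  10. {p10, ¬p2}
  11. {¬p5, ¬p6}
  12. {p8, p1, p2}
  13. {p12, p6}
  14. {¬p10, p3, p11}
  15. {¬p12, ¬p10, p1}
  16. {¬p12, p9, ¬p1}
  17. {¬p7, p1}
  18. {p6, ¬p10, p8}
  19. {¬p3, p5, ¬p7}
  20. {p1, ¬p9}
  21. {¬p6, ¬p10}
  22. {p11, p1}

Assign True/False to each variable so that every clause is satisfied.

p1 = 1, p2 = 0, p3 = 0, p4 = 1, p5 = 0, p6 = 1, p7 = 1, p8 = 1, p9 = 1, p10 = 0, p11 = 0, p12 = 0

p4 occurs only positively in the remaining clauses — set p4 = True.
Pure literal: p8 appears only positively; assign p8 = True.
Try p1 = True.
Branch on p2: take p2 = False.
Branch on p3: take p3 = False.
The remaining clauses are satisfied by p5 = False, p6 = True, p7 = True, p9 = True, p10 = False, p11 = False, p12 = False.
Every clause has at least one true literal under this assignment.
Check each clause:
  1. {p5, p4} — p4 is true.
  2. {¬p3, p8} — p8 is true.
  3. {¬p5, p7} — ¬p5 is true.
  4. {¬p11, p1} — p1 is true.
  5. {p9, p4} — p9 is true.
  6. {p6, p11} — p6 is true.
  7. {p3, p4} — p4 is true.
  8. {¬p3, p10, p2} — ¬p3 is true.
  9. {p7, p1} — p1 is true.
  10. {p10, ¬p2} — ¬p2 is true.
  11. {¬p5, ¬p6} — ¬p5 is true.
  12. {p2, p1, p8} — p8 is true.
  13. {p12, p6} — p6 is true.
  14. {¬p10, p3, p11} — ¬p10 is true.
  15. {p1, ¬p10, ¬p12} — p1 is true.
  16. {¬p12, p9, ¬p1} — p9 is true.
  17. {¬p7, p1} — p1 is true.
  18. {p6, ¬p10, p8} — p8 is true.
  19. {¬p7, ¬p3, p5} — ¬p3 is true.
  20. {¬p9, p1} — p1 is true.
  21. {¬p10, ¬p6} — ¬p10 is true.
  22. {p1, p11} — p1 is true.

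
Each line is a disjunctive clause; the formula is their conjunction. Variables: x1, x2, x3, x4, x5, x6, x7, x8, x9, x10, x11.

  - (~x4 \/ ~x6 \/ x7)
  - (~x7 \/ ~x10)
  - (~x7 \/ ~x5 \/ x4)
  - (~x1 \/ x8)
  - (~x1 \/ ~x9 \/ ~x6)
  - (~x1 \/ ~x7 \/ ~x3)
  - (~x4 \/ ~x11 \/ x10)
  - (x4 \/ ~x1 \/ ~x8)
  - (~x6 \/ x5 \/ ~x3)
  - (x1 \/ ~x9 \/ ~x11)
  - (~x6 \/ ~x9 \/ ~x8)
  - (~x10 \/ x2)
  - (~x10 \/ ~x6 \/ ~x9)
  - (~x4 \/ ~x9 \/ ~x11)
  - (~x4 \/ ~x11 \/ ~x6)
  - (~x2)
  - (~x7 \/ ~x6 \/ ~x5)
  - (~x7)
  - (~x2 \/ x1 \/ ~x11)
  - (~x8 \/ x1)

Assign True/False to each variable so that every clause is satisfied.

x1 = 1, x2 = 0, x3 = 1, x4 = 1, x5 = 0, x6 = 0, x7 = 0, x8 = 1, x9 = 0, x10 = 0, x11 = 0

(~x2) is a unit clause, so x2 = False.
The clause (~x10) is unit: x10 must be False.
The clause (~x7) is unit: x7 must be False.
Pure literal: x6 appears only negated; assign x6 = False.
Pure literal: x9 appears only negated; assign x9 = False.
Try x1 = True.
  then x8 is forced to True.
  then x4 is forced to True.
  then x11 is forced to False.
x3, x5 are now unconstrained; take x3 = True, x5 = False.
Every clause has at least one true literal under this assignment.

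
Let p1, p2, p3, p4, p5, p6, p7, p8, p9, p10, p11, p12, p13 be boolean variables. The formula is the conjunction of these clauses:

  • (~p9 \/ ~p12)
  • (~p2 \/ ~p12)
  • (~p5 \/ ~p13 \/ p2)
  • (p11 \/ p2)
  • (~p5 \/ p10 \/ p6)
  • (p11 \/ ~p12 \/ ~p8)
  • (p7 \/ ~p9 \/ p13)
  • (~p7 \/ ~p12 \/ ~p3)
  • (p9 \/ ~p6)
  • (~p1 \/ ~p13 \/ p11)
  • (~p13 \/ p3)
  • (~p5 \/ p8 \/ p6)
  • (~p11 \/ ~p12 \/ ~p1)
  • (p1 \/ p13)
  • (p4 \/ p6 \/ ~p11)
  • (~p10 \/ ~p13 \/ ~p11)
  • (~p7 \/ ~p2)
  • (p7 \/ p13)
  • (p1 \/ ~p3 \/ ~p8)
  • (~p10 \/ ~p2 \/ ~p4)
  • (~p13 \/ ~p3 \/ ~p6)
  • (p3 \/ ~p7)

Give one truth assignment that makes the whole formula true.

p5 occurs only negated in the remaining clauses — set p5 = False.
Pure literal: p12 appears only negated; assign p12 = False.
Set p1 = True and propagate.
Set p2 = False and propagate.
  then p11 is forced to True.
Try p3 = True.
The remaining clauses are satisfied by p4 = True, p6 = True, p7 = True, p8 = True, p9 = True, p10 = False, p13 = False.
Every clause has at least one true literal under this assignment.

p1=T, p2=F, p3=T, p4=T, p5=F, p6=T, p7=T, p8=T, p9=T, p10=F, p11=T, p12=F, p13=F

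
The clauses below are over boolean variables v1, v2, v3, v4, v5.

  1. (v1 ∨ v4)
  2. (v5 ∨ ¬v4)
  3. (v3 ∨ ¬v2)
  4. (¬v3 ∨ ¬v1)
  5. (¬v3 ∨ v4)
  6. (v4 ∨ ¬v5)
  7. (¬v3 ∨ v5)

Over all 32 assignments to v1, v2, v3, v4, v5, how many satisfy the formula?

5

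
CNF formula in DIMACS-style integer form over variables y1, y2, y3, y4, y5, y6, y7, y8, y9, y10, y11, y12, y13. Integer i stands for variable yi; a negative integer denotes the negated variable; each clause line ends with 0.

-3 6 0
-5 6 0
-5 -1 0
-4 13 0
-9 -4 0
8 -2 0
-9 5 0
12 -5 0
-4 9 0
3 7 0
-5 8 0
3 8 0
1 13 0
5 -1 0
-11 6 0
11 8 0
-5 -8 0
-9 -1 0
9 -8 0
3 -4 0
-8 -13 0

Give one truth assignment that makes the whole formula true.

y1=False, y2=False, y3=True, y4=False, y5=False, y6=True, y7=False, y8=False, y9=False, y10=True, y11=True, y12=False, y13=True

Check each clause:
  1. {y6, ¬y3} — y6 is true.
  2. {¬y5, y6} — ¬y5 is true.
  3. {¬y5, ¬y1} — ¬y5 is true.
  4. {¬y4, y13} — ¬y4 is true.
  5. {¬y9, ¬y4} — ¬y4 is true.
  6. {¬y2, y8} — ¬y2 is true.
  7. {y5, ¬y9} — ¬y9 is true.
  8. {¬y5, y12} — ¬y5 is true.
  9. {y9, ¬y4} — ¬y4 is true.
  10. {y3, y7} — y3 is true.
  11. {y8, ¬y5} — ¬y5 is true.
  12. {y8, y3} — y3 is true.
  13. {y1, y13} — y13 is true.
  14. {y5, ¬y1} — ¬y1 is true.
  15. {¬y11, y6} — y6 is true.
  16. {y11, y8} — y11 is true.
  17. {¬y5, ¬y8} — ¬y8 is true.
  18. {¬y1, ¬y9} — ¬y1 is true.
  19. {y9, ¬y8} — ¬y8 is true.
  20. {y3, ¬y4} — y3 is true.
  21. {¬y8, ¬y13} — ¬y8 is true.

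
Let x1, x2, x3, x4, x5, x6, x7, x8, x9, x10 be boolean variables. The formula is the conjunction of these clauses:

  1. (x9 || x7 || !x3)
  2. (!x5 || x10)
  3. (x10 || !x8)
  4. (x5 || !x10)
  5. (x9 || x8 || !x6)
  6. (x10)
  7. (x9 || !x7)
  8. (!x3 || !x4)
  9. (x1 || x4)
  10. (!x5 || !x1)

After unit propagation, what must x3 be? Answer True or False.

Unit clause (x10) sets x10 = True.
(!x10 || x5): since x10 = True, the clause reduces to (x5). x5 = True.
(!x1 || !x5) with x5 = True leaves only !x1, so x1 = False.
In (x1 || x4), x1 is now false; x4 must hold, so x4 = True.
In (!x4 || !x3), !x4 is now false; !x3 must hold, so x3 = False.

False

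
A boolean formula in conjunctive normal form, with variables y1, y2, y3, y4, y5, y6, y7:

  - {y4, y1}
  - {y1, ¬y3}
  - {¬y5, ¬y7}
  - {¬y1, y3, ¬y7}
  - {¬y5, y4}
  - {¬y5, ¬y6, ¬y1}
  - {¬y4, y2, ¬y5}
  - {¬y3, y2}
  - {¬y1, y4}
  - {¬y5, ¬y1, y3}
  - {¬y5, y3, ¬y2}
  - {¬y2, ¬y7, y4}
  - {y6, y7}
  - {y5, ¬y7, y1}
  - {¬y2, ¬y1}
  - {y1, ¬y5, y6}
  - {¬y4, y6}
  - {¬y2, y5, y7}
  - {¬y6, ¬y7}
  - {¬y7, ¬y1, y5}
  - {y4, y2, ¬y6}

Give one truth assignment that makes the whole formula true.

y1=T, y2=F, y3=F, y4=T, y5=F, y6=T, y7=F

Check each clause:
  1. {y4, y1} — y1 is true.
  2. {y1, ¬y3} — y1 is true.
  3. {¬y7, ¬y5} — ¬y7 is true.
  4. {¬y1, ¬y7, y3} — ¬y7 is true.
  5. {y4, ¬y5} — ¬y5 is true.
  6. {¬y5, ¬y1, ¬y6} — ¬y5 is true.
  7. {¬y4, ¬y5, y2} — ¬y5 is true.
  8. {¬y3, y2} — ¬y3 is true.
  9. {¬y1, y4} — y4 is true.
  10. {¬y1, y3, ¬y5} — ¬y5 is true.
  11. {¬y2, ¬y5, y3} — ¬y5 is true.
  12. {¬y2, y4, ¬y7} — ¬y7 is true.
  13. {y6, y7} — y6 is true.
  14. {y1, y5, ¬y7} — y1 is true.
  15. {¬y1, ¬y2} — ¬y2 is true.
  16. {y1, y6, ¬y5} — y1 is true.
  17. {y6, ¬y4} — y6 is true.
  18. {y7, ¬y2, y5} — ¬y2 is true.
  19. {¬y6, ¬y7} — ¬y7 is true.
  20. {¬y7, y5, ¬y1} — ¬y7 is true.
  21. {y4, ¬y6, y2} — y4 is true.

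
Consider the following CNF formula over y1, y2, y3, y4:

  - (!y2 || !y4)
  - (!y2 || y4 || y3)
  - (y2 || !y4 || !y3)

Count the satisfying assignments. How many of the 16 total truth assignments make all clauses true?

8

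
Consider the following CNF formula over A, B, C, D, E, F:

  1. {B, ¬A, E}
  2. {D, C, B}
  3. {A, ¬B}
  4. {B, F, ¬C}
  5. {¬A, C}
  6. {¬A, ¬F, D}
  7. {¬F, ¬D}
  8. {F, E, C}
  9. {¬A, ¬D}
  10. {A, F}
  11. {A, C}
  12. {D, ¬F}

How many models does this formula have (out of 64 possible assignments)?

2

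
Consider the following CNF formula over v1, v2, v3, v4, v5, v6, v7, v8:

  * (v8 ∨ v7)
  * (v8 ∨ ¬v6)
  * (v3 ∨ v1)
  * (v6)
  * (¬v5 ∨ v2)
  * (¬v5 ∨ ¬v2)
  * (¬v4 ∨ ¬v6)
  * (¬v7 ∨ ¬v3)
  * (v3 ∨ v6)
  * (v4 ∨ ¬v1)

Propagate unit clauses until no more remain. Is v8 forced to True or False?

True

Unit clause (v6) sets v6 = True.
From (v8 ∨ ¬v6) and v6 = True: v8 = True.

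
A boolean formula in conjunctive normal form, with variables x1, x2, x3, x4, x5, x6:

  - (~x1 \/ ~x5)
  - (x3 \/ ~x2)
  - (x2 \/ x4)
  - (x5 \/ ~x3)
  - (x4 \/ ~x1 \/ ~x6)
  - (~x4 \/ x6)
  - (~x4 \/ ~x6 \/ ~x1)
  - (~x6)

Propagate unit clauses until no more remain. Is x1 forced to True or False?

False

(~x6) is a unit clause: x6 = False.
From (x6 \/ ~x4) and x6 = False: x4 = False.
(x4 \/ x2): since x4 = False, the clause reduces to (x2). x2 = True.
From (x3 \/ ~x2) and x2 = True: x3 = True.
In (x5 \/ ~x3), ~x3 is now false; x5 must hold, so x5 = True.
(~x1 \/ ~x5): since x5 = True, the clause reduces to (~x1). x1 = False.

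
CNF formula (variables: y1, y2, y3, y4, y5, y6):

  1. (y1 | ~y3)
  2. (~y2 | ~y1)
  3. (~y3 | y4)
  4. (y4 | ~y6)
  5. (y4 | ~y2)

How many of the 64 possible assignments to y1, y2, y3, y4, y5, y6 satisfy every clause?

Split on y4, then y1.
  y4=1, y1=1: forces y2=0; y3, y5, y6 free → 2^3 = 8.
  y4=1, y1=0: forces y3=0; y2, y5, y6 free → 2^3 = 8.
  y4=0, y1=1: remaining (y2,y3,y5,y6) ∈ {(0,0,0,0); (0,0,1,0)} — 2.
  y4=0, y1=0: remaining (y2,y3,y5,y6) ∈ {(0,0,0,0); (0,0,1,0)} — 2.
Total: 8 + 8 + 2 + 2 = 20.

20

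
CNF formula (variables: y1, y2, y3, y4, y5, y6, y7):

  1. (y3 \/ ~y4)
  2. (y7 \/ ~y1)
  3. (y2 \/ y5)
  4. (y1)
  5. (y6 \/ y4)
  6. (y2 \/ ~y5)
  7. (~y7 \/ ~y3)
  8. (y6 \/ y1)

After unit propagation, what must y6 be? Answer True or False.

True

Unit clause (y1) sets y1 = True.
(y7 \/ ~y1) with y1 = True leaves only y7, so y7 = True.
(~y3 \/ ~y7): since y7 = True, the clause reduces to (~y3). y3 = False.
(y3 \/ ~y4): since y3 = False, the clause reduces to (~y4). y4 = False.
(y4 \/ y6) with y4 = False leaves only y6, so y6 = True.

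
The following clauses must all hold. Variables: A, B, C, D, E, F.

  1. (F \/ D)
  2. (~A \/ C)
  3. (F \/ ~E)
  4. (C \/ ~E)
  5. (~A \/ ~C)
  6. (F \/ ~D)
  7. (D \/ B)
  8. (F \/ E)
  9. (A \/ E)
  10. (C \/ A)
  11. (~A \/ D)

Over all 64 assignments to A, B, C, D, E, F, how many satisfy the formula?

3

The models are:
  A=F B=F C=T D=T E=T F=T
  A=F B=T C=T D=F E=T F=T
  A=F B=T C=T D=T E=T F=T
Count: 3.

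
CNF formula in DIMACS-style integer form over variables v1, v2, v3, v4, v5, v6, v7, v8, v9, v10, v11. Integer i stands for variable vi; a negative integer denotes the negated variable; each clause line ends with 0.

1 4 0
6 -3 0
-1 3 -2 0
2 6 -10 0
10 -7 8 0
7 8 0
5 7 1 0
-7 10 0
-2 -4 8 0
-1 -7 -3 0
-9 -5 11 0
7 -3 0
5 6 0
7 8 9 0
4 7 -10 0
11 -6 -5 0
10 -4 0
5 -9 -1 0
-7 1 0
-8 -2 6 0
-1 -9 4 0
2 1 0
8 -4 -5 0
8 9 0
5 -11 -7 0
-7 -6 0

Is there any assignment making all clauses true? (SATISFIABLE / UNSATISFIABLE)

SATISFIABLE

Branch on v1: take v1 = True.
Set v2 = False and propagate.
The remaining clauses are satisfied by v3 = False, v4 = True, v5 = True, v6 = True, v7 = False, v8 = True, v9 = True, v10 = True, v11 = True.
So v1=True, v2=False, v3=False, v4=True, v5=True, v6=True, v7=False, v8=True, v9=True, v10=True, v11=True is a satisfying assignment.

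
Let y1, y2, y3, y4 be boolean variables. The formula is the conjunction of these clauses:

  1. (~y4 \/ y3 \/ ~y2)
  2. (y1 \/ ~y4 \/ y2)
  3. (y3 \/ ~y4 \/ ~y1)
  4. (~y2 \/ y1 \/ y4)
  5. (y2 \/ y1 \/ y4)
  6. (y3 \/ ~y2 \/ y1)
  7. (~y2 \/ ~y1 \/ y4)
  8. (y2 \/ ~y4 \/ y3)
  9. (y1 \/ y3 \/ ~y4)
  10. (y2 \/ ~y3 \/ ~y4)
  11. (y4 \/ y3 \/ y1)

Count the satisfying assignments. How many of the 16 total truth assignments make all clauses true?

Satisfying assignments:
  y1=F y2=T y3=T y4=T
  y1=T y2=F y3=F y4=F
  y1=T y2=F y3=T y4=F
  y1=T y2=T y3=T y4=T
Count: 4.

4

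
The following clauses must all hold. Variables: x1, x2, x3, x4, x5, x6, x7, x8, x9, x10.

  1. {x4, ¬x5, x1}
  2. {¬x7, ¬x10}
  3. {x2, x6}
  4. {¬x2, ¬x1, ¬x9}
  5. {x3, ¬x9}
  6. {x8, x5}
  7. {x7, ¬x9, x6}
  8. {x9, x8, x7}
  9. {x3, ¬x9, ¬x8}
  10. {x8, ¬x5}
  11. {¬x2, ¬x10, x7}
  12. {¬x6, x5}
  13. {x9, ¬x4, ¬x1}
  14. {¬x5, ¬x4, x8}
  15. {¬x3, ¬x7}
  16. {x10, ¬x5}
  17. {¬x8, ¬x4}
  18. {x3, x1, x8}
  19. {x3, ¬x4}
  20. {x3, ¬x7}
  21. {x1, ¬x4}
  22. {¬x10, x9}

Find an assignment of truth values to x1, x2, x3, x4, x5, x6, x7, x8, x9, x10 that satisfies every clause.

x1 = True, x2 = True, x3 = False, x4 = False, x5 = False, x6 = False, x7 = False, x8 = True, x9 = False, x10 = False

Set x1 = True and propagate.
The remaining clauses are satisfied by x2 = True, x3 = False, x4 = False, x5 = False, x6 = False, x7 = False, x8 = True, x9 = False, x10 = False.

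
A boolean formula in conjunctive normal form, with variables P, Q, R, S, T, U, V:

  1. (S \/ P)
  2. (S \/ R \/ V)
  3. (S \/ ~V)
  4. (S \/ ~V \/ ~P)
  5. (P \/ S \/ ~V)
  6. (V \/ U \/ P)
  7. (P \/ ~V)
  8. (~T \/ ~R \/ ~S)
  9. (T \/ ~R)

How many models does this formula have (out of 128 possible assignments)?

24

Case analysis on S and V:
  S=T, V=T: forces P=T; R=F; Q, T, U free → 2^3 = 8.
  S=T, V=F: Q, T free; 3 ways for (P,R,U) × 2^2 = 12.
  S=F, V=T: a clause becomes empty — 0.
  S=F, V=F: remaining (P,Q,R,T,U) ∈ {(T,F,T,T,F); (T,F,T,T,T); (T,T,T,T,F); (T,T,T,T,T)} — 4.
Total: 8 + 12 + 0 + 4 = 24.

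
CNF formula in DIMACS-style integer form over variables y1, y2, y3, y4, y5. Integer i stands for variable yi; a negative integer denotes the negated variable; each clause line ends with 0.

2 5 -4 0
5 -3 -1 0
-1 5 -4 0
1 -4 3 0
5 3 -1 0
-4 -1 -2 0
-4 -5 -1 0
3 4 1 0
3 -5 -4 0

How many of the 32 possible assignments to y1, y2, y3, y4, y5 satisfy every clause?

11

Case analysis on y1 and y4:
  y1=T, y4=T: a clause becomes empty — 0.
  y1=T, y4=F: remaining (y2,y3,y5) ∈ {(F,F,T); (F,T,T); (T,F,T); (T,T,T)} — 4.
  y1=F, y4=T: remaining (y2,y3,y5) ∈ {(F,T,T); (T,T,F); (T,T,T)} — 3.
  y1=F, y4=F: remaining (y2,y3,y5) ∈ {(F,T,F); (F,T,T); (T,T,F); (T,T,T)} — 4.
Total: 0 + 4 + 3 + 4 = 11.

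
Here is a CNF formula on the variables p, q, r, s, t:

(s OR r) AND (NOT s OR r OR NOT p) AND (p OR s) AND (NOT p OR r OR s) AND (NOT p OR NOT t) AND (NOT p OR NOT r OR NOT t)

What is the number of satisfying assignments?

12

Split on p, then r.
  p=T, r=T: remaining (q,s,t) ∈ {(F,F,F); (F,T,F); (T,F,F); (T,T,F)} — 4.
  p=T, r=F: a clause becomes empty — 0.
  p=F, r=T: remaining (q,s,t) ∈ {(F,T,F); (F,T,T); (T,T,F); (T,T,T)} — 4.
  p=F, r=F: remaining (q,s,t) ∈ {(F,T,F); (F,T,T); (T,T,F); (T,T,T)} — 4.
Total: 4 + 0 + 4 + 4 = 12.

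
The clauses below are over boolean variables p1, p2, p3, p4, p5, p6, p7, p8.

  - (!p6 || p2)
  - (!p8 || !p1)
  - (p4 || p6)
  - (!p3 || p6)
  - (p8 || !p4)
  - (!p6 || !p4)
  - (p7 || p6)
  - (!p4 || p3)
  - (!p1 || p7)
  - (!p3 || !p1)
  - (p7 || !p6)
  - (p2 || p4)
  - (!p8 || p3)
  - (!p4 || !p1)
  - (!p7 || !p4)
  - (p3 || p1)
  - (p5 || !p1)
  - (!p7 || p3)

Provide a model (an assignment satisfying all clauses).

p1=False, p2=True, p3=True, p4=False, p5=False, p6=True, p7=True, p8=True

p2 occurs only positively in the remaining clauses — set p2 = True.
Try p1 = False.
  then p3 is forced to True.
  then p6 is forced to True.
  then p4 is forced to False.
  then p7 is forced to True.
p5, p8 are now unconstrained; take p5 = False, p8 = True.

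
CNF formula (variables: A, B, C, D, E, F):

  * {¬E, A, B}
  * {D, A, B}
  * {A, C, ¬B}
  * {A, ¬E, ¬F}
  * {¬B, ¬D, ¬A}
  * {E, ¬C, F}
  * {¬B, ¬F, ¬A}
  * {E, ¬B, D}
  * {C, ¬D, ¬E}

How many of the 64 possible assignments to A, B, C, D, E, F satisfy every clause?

20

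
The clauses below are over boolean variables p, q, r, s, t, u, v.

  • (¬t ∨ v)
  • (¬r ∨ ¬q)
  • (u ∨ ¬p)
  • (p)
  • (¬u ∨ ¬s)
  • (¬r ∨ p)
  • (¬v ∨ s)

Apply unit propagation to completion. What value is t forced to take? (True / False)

(p) is a unit clause: p = True.
(u ∨ ¬p) with p = True leaves only u, so u = True.
From (¬u ∨ ¬s) and u = True: s = False.
In (s ∨ ¬v), s is now false; ¬v must hold, so v = False.
(¬t ∨ v) with v = False leaves only ¬t, so t = False.

False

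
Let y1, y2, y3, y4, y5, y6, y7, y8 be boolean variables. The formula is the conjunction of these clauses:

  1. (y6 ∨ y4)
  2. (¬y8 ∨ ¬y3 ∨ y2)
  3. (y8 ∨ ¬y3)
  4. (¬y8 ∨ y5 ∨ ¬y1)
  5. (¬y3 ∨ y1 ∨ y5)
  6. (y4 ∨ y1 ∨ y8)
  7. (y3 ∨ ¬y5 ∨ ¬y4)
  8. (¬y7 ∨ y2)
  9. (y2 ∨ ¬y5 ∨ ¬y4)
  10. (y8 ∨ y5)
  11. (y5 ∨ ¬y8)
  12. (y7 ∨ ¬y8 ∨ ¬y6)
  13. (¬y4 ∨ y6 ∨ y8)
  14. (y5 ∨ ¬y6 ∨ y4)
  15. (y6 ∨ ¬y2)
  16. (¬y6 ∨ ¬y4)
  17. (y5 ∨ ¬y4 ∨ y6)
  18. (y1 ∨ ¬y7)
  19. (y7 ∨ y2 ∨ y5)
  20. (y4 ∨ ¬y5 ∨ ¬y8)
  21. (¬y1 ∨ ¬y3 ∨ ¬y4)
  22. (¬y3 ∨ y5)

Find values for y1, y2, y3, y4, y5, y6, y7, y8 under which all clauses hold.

y1=True  y2=False  y3=False  y4=False  y5=True  y6=True  y7=False  y8=False

Check each clause:
  1. (y4 ∨ y6) — y6 is true.
  2. (¬y8 ∨ y2 ∨ ¬y3) — ¬y8 is true.
  3. (¬y3 ∨ y8) — ¬y3 is true.
  4. (¬y1 ∨ y5 ∨ ¬y8) — ¬y8 is true.
  5. (y1 ∨ ¬y3 ∨ y5) — y1 is true.
  6. (y8 ∨ y4 ∨ y1) — y1 is true.
  7. (¬y4 ∨ y3 ∨ ¬y5) — ¬y4 is true.
  8. (¬y7 ∨ y2) — ¬y7 is true.
  9. (¬y5 ∨ ¬y4 ∨ y2) — ¬y4 is true.
  10. (y8 ∨ y5) — y5 is true.
  11. (¬y8 ∨ y5) — ¬y8 is true.
  12. (¬y8 ∨ y7 ∨ ¬y6) — ¬y8 is true.
  13. (y8 ∨ ¬y4 ∨ y6) — ¬y4 is true.
  14. (y4 ∨ ¬y6 ∨ y5) — y5 is true.
  15. (¬y2 ∨ y6) — y6 is true.
  16. (¬y6 ∨ ¬y4) — ¬y4 is true.
  17. (y6 ∨ y5 ∨ ¬y4) — ¬y4 is true.
  18. (y1 ∨ ¬y7) — y1 is true.
  19. (y2 ∨ y7 ∨ y5) — y5 is true.
  20. (¬y5 ∨ ¬y8 ∨ y4) — ¬y8 is true.
  21. (¬y4 ∨ ¬y1 ∨ ¬y3) — ¬y4 is true.
  22. (¬y3 ∨ y5) — ¬y3 is true.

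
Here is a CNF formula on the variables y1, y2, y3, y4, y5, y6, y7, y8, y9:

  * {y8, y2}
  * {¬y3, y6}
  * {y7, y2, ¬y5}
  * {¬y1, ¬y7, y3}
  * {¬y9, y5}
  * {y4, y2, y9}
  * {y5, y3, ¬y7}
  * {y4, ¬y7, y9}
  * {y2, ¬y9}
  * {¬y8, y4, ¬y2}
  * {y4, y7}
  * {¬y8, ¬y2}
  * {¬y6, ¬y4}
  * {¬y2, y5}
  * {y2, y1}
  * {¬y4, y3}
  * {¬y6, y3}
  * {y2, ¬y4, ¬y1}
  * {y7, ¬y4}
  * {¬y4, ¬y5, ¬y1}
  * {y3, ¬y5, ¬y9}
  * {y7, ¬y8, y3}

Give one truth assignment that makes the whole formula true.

y1 = True, y2 = True, y3 = True, y4 = False, y5 = True, y6 = True, y7 = True, y8 = False, y9 = True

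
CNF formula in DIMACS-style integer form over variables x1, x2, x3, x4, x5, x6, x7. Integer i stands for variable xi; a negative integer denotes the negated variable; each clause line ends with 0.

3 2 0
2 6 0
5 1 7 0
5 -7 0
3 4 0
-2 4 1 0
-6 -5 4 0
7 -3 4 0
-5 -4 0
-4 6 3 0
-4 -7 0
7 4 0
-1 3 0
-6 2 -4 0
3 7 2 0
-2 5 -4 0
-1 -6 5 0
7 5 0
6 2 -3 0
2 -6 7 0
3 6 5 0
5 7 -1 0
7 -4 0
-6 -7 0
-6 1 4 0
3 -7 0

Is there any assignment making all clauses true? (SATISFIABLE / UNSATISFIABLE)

SATISFIABLE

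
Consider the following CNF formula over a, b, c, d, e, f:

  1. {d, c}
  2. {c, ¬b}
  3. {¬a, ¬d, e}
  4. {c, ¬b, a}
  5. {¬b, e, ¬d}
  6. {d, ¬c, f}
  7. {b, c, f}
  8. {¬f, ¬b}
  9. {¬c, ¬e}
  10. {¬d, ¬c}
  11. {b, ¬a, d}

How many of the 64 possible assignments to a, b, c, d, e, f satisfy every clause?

Satisfying assignments:
  a=0 b=0 c=0 d=1 e=0 f=1
  a=0 b=0 c=0 d=1 e=1 f=1
  a=0 b=0 c=1 d=0 e=0 f=1
  a=1 b=0 c=0 d=1 e=1 f=1
Count: 4.

4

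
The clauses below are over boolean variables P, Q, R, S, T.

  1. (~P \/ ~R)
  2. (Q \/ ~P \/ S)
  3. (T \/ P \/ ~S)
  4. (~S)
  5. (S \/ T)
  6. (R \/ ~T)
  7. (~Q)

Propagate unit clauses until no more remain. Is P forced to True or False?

Unit clause (~S) sets S = False.
(T \/ S) with S = False leaves only T, so T = True.
In (~T \/ R), ~T is now false; R must hold, so R = True.
In (~P \/ ~R), ~R is now false; ~P must hold, so P = False.

False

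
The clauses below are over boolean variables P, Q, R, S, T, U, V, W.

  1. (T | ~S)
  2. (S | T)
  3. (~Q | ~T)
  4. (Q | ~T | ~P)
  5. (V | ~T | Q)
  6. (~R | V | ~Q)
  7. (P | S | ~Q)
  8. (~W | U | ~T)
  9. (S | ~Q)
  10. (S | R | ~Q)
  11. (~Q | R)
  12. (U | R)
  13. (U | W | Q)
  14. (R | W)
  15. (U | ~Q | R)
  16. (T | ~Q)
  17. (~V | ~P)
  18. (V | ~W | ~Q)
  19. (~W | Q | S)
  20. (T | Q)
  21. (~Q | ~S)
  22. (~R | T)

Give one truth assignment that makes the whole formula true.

P=F, Q=F, R=T, S=F, T=T, U=T, V=T, W=F

Check each clause:
  1. (T | ~S) — ~S is true.
  2. (S | T) — T is true.
  3. (~Q | ~T) — ~Q is true.
  4. (~P | ~T | Q) — ~P is true.
  5. (~T | Q | V) — V is true.
  6. (V | ~R | ~Q) — ~Q is true.
  7. (S | ~Q | P) — ~Q is true.
  8. (~W | ~T | U) — ~W is true.
  9. (S | ~Q) — ~Q is true.
  10. (~Q | R | S) — R is true.
  11. (R | ~Q) — R is true.
  12. (R | U) — R is true.
  13. (Q | W | U) — U is true.
  14. (W | R) — R is true.
  15. (U | ~Q | R) — R is true.
  16. (~Q | T) — T is true.
  17. (~V | ~P) — ~P is true.
  18. (~W | ~Q | V) — ~W is true.
  19. (S | Q | ~W) — ~W is true.
  20. (T | Q) — T is true.
  21. (~S | ~Q) — ~S is true.
  22. (T | ~R) — T is true.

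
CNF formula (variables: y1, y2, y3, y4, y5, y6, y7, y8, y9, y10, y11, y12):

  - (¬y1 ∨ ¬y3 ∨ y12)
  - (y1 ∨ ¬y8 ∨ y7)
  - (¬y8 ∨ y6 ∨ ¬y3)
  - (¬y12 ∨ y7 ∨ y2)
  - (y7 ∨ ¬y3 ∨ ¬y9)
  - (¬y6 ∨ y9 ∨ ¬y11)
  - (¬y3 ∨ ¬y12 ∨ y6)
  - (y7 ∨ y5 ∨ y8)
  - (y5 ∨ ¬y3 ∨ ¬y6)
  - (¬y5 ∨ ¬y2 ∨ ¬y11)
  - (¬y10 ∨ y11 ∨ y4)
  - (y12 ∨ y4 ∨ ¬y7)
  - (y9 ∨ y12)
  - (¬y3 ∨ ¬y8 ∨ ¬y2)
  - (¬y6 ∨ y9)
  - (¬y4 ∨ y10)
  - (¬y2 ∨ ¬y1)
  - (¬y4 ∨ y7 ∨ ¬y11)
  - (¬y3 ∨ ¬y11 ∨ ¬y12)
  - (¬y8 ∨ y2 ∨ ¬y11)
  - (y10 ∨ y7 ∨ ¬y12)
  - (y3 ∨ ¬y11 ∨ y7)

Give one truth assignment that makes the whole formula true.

y1=True, y2=False, y3=False, y4=True, y5=True, y6=False, y7=False, y8=True, y9=True, y10=True, y11=False, y12=False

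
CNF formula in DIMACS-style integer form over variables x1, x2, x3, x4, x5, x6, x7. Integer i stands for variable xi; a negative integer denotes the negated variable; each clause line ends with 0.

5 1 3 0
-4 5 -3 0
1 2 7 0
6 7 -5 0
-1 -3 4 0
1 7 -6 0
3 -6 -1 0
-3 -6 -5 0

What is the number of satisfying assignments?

31

Case analysis on x1 and x3:
  x1=1, x3=1: remaining (x2,x4,x5,x6,x7) ∈ {(0,1,1,0,1); (1,1,1,0,1)} — 2.
  x1=1, x3=0: x2, x4 free; 3 ways for (x5,x6,x7) × 2^2 = 12.
  x1=0, x3=1: 9 of the 32 assignments to (x2,x4,x5,x6,x7) work.
  x1=0, x3=0: forces x5=1; x7=1; x2, x4, x6 free → 2^3 = 8.
Total: 2 + 12 + 9 + 8 = 31.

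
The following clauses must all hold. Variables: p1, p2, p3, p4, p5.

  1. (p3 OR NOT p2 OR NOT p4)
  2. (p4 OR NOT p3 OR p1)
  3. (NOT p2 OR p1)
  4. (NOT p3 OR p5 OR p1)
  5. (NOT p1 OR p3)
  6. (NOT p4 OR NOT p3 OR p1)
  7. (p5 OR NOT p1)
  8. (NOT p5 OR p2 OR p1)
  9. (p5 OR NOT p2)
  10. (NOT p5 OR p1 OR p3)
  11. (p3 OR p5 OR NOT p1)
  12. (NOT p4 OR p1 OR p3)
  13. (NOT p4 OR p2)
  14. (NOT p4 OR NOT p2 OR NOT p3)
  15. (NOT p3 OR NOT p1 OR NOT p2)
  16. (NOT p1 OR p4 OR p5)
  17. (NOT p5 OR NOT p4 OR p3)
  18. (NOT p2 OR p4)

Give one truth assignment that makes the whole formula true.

p1=True, p2=False, p3=True, p4=False, p5=True

Check each clause:
  1. (NOT p4 OR p3 OR NOT p2) — p3 is true.
  2. (p1 OR NOT p3 OR p4) — p1 is true.
  3. (p1 OR NOT p2) — p1 is true.
  4. (NOT p3 OR p1 OR p5) — p1 is true.
  5. (NOT p1 OR p3) — p3 is true.
  6. (p1 OR NOT p3 OR NOT p4) — p1 is true.
  7. (NOT p1 OR p5) — p5 is true.
  8. (p1 OR p2 OR NOT p5) — p1 is true.
  9. (p5 OR NOT p2) — p5 is true.
  10. (NOT p5 OR p3 OR p1) — p3 is true.
  11. (NOT p1 OR p5 OR p3) — p3 is true.
  12. (NOT p4 OR p3 OR p1) — p1 is true.
  13. (p2 OR NOT p4) — NOT p4 is true.
  14. (NOT p3 OR NOT p2 OR NOT p4) — NOT p4 is true.
  15. (NOT p2 OR NOT p1 OR NOT p3) — NOT p2 is true.
  16. (p5 OR NOT p1 OR p4) — p5 is true.
  17. (NOT p5 OR p3 OR NOT p4) — p3 is true.
  18. (NOT p2 OR p4) — NOT p2 is true.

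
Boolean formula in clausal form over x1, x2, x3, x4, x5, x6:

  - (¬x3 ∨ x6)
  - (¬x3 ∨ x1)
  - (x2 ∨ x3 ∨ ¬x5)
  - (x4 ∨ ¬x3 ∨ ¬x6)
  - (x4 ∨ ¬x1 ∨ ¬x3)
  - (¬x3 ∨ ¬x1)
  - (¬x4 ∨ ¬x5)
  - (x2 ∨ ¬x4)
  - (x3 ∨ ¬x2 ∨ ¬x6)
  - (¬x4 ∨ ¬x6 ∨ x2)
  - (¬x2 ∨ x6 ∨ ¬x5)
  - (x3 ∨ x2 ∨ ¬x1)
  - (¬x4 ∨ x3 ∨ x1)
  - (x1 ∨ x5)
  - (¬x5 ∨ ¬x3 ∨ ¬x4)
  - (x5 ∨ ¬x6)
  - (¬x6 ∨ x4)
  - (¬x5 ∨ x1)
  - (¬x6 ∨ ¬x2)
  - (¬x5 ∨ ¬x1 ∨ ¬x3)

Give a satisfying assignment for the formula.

x1 = True, x2 = True, x3 = False, x4 = True, x5 = False, x6 = False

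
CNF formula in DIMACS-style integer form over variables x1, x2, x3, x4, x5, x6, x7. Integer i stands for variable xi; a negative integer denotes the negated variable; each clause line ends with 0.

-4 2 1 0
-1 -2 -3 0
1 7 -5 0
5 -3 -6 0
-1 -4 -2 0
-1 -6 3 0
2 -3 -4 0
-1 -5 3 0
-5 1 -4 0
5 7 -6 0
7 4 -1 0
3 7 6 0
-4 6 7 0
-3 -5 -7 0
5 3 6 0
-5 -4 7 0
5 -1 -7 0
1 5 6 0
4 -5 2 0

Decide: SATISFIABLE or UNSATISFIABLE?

SATISFIABLE

Set x1 = False and propagate.
Set x2 = False and propagate.
  then x4 is forced to False.
  then x5 is forced to False.
  then x6 is forced to True.
  then x3 is forced to False.
  then x7 is forced to True.
So x1=False, x2=False, x3=False, x4=False, x5=False, x6=True, x7=True is a satisfying assignment.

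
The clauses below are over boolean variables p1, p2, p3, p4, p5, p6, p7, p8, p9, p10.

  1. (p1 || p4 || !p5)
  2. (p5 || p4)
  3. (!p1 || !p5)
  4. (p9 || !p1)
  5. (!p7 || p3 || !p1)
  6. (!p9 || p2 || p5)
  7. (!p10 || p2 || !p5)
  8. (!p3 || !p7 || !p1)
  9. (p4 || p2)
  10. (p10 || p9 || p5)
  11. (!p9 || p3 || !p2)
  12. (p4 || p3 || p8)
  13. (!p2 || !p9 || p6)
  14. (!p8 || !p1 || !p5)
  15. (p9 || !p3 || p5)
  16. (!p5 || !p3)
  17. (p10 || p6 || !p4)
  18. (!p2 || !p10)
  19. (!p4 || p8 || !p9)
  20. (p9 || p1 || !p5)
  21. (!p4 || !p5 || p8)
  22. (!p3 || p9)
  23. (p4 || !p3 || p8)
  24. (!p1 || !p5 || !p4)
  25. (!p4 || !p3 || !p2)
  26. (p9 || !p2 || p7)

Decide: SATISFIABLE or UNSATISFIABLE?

p6 occurs only positively in the remaining clauses — set p6 = True.
Set p1 = False and propagate.
The remaining clauses are satisfied by p2 = False, p3 = False, p4 = True, p5 = False, p7 = True, p8 = True, p9 = False, p10 = True.
So p1=F, p2=F, p3=F, p4=T, p5=F, p6=T, p7=T, p8=T, p9=F, p10=T is a satisfying assignment.

SATISFIABLE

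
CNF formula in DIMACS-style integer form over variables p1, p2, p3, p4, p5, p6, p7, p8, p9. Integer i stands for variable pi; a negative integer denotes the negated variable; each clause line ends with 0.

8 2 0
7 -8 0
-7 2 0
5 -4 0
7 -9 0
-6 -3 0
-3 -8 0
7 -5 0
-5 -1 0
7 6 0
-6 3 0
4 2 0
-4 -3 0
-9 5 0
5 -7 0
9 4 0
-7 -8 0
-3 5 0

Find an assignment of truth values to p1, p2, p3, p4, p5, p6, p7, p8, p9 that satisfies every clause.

Pure literal: p1 appears only negated; assign p1 = False.
Pure literal: p2 appears only positively; assign p2 = True.
Branch on p3: take p3 = True.
  then p6 is forced to False.
  then p8 is forced to False.
  then p7 is forced to True.
  then p4 is forced to False.
  then p5 is forced to True.
  then p9 is forced to True.

p1=F, p2=T, p3=T, p4=F, p5=T, p6=F, p7=T, p8=F, p9=T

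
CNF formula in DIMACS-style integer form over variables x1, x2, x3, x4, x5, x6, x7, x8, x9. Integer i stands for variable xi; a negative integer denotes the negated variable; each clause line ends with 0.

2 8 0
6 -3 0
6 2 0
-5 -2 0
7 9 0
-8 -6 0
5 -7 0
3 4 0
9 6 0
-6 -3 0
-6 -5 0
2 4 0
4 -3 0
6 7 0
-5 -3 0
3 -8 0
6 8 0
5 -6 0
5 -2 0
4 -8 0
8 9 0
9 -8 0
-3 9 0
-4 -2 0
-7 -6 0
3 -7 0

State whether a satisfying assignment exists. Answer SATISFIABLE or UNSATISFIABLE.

UNSATISFIABLE

x6 = True:
  propagation gives x8=False, x2=True, x5=False; an empty clause results — contradiction.
x6 = False:
  propagation gives x3=False, x2=True, x5=False; an empty clause results — contradiction.
Every branch closes, so no satisfying assignment exists.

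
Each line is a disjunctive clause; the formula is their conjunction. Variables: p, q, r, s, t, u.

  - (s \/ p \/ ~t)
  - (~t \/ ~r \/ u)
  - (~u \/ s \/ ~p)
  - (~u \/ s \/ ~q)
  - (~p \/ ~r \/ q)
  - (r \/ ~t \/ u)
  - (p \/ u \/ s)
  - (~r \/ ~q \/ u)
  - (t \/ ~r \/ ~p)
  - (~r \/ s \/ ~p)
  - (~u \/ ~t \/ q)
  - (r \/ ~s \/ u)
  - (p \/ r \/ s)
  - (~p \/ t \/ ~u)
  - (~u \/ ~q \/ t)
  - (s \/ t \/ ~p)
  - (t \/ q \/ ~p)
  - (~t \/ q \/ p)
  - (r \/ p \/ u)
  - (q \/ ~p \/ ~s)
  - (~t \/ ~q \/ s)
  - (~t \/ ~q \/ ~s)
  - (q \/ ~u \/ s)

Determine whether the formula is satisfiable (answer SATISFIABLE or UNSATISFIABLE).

Try p = False.
For the remaining variables, q = False, r = True, s = True, t = False, u = True works.
So p=False  q=False  r=True  s=True  t=False  u=True is a satisfying assignment.

SATISFIABLE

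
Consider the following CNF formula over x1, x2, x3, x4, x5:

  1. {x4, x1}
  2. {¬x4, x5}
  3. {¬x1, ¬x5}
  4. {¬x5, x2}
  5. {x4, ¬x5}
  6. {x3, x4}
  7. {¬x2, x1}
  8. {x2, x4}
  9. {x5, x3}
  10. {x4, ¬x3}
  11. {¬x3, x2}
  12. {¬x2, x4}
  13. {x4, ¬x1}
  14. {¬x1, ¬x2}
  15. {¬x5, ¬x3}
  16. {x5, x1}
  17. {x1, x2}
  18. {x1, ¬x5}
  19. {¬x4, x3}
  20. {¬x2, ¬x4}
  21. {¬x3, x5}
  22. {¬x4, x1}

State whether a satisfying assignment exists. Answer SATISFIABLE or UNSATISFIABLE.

UNSATISFIABLE

x4 = True:
  propagation gives x5=True, x1=False; an empty clause results — contradiction.
x4 = False:
  propagation gives x1=True; an empty clause results — contradiction.
Every branch closes, so no satisfying assignment exists.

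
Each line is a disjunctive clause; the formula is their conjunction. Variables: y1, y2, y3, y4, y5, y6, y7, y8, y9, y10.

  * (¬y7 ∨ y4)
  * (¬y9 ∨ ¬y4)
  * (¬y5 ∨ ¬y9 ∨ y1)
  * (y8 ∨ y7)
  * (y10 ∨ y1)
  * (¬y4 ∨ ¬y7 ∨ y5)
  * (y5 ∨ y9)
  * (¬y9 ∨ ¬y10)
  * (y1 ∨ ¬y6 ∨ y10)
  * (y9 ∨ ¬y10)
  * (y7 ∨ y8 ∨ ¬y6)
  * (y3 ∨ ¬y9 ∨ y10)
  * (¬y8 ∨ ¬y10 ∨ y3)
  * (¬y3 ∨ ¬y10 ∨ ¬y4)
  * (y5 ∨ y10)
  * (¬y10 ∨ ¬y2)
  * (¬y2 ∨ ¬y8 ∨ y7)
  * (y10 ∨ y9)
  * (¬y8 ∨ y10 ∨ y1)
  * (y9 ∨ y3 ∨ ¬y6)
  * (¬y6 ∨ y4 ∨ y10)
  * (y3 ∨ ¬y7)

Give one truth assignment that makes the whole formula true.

y1=T, y2=F, y3=T, y4=F, y5=T, y6=F, y7=F, y8=T, y9=T, y10=F

Pure literal: y1 appears only positively; assign y1 = True.
y2 occurs only negated in the remaining clauses — set y2 = False.
Branch on y3: take y3 = True.
Try y4 = False.
  then y7 is forced to False.
  then y8 is forced to True.
The remaining clauses are satisfied by y5 = True, y6 = False, y9 = True, y10 = False.
Every clause has at least one true literal under this assignment.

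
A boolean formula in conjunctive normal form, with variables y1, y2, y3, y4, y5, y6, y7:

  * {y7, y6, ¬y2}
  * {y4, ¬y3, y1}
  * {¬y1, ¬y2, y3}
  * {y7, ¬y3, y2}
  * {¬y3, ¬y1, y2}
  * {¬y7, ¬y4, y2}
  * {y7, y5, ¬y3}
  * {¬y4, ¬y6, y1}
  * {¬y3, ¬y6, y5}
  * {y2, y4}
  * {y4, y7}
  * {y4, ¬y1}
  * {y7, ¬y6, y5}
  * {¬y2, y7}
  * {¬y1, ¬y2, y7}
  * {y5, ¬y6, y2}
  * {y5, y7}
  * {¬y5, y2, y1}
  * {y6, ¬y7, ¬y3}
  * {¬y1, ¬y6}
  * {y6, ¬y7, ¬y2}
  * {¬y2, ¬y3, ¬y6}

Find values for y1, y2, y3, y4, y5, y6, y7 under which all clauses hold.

Branch on y1: take y1 = True.
  then y4 is forced to True.
  then y6 is forced to False.
Try y2 = False.
  then y3 is forced to False.
  then y7 is forced to False.
  then y5 is forced to True.
Every clause has at least one true literal under this assignment.
Check each clause:
  1. {¬y2, y6, y7} — ¬y2 is true.
  2. {y1, y4, ¬y3} — y1 is true.
  3. {¬y2, y3, ¬y1} — ¬y2 is true.
  4. {y7, ¬y3, y2} — ¬y3 is true.
  5. {y2, ¬y1, ¬y3} — ¬y3 is true.
  6. {y2, ¬y4, ¬y7} — ¬y7 is true.
  7. {y7, ¬y3, y5} — ¬y3 is true.
  8. {y1, ¬y4, ¬y6} — y1 is true.
  9. {¬y6, ¬y3, y5} — y5 is true.
  10. {y2, y4} — y4 is true.
  11. {y4, y7} — y4 is true.
  12. {¬y1, y4} — y4 is true.
  13. {¬y6, y7, y5} — ¬y6 is true.
  14. {y7, ¬y2} — ¬y2 is true.
  15. {y7, ¬y2, ¬y1} — ¬y2 is true.
  16. {y2, ¬y6, y5} — ¬y6 is true.
  17. {y5, y7} — y5 is true.
  18. {¬y5, y2, y1} — y1 is true.
  19. {¬y3, ¬y7, y6} — ¬y7 is true.
  20. {¬y6, ¬y1} — ¬y6 is true.
  21. {¬y2, y6, ¬y7} — ¬y7 is true.
  22. {¬y3, ¬y6, ¬y2} — ¬y6 is true.

y1 = T, y2 = F, y3 = F, y4 = T, y5 = T, y6 = F, y7 = F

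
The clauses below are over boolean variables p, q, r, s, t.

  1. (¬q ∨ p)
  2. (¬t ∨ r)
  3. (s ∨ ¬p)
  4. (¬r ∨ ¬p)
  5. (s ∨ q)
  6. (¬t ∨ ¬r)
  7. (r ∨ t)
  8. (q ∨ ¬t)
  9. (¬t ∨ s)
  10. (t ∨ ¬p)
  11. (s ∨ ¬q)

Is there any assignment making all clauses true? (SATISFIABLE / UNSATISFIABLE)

SATISFIABLE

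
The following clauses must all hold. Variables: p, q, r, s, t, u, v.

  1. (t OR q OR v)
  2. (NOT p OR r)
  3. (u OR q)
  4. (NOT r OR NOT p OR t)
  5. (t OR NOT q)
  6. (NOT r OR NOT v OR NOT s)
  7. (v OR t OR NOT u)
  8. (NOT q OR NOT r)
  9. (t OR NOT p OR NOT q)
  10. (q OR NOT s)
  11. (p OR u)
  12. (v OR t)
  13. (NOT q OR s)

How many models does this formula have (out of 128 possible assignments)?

Split on q, then t.
  q=T, t=T: remaining (p,r,s,u,v) ∈ {(F,F,T,T,F); (F,F,T,T,T)} — 2.
  q=T, t=F: a clause becomes empty — 0.
  q=F, t=T: v free; 3 ways for (p,r,s,u) × 2^1 = 6.
  q=F, t=F: remaining (p,r,s,u,v) ∈ {(F,F,F,T,T); (F,T,F,T,T)} — 2.
Total: 2 + 0 + 6 + 2 = 10.

10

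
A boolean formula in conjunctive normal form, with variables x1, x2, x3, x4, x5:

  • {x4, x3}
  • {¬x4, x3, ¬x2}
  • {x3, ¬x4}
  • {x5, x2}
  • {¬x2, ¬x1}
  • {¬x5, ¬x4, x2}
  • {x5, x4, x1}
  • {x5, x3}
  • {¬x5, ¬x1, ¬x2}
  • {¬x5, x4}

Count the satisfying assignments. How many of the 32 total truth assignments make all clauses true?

The models are:
  x1=F x2=T x3=T x4=T x5=F
  x1=F x2=T x3=T x4=T x5=T
That's 2 in total.

2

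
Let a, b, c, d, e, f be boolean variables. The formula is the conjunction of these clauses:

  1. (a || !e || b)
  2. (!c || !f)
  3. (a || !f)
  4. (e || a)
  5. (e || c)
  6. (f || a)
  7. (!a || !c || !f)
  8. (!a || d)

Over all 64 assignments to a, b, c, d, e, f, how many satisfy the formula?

8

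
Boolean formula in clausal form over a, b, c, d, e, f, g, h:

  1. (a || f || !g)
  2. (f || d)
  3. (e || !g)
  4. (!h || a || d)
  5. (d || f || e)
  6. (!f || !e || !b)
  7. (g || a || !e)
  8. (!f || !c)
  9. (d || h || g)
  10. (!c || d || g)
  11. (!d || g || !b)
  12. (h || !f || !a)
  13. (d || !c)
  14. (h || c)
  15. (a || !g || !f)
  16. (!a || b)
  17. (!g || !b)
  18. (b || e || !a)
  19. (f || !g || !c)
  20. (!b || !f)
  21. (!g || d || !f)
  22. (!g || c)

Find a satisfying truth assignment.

a=False, b=False, c=False, d=True, e=False, f=False, g=False, h=True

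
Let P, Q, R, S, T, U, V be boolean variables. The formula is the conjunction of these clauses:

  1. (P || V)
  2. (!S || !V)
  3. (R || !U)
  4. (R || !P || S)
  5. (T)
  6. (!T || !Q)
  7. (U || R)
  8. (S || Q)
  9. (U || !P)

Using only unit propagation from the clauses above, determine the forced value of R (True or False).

True

Unit clause (T) sets T = True.
In (!T || !Q), !T is now false; !Q must hold, so Q = False.
(Q || S): since Q = False, the clause reduces to (S). S = True.
In (!S || !V), !S is now false; !V must hold, so V = False.
(P || V): since V = False, the clause reduces to (P). P = True.
From (U || !P) and P = True: U = True.
(R || !U) with U = True leaves only R, so R = True.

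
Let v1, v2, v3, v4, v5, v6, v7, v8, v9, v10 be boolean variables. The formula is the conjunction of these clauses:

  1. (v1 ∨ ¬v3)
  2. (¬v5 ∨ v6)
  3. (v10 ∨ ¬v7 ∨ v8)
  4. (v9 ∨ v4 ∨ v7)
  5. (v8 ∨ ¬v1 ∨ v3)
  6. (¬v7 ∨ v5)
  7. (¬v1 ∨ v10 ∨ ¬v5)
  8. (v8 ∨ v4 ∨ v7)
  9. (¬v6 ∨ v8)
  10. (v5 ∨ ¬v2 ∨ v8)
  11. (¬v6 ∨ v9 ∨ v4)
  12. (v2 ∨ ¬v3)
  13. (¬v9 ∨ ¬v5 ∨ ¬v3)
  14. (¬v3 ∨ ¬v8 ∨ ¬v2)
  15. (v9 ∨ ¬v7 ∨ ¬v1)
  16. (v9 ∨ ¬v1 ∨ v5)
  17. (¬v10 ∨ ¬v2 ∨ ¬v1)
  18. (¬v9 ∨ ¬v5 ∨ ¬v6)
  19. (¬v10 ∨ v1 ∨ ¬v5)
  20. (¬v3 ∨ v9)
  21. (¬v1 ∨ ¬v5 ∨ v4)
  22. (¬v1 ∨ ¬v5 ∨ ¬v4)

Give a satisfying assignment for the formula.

Try v1 = False.
  then v3 is forced to False.
The remaining clauses are satisfied by v2 = False, v4 = True, v5 = False, v6 = True, v7 = False, v8 = True, v9 = False, v10 = True.

v1=0, v2=0, v3=0, v4=1, v5=0, v6=1, v7=0, v8=1, v9=0, v10=1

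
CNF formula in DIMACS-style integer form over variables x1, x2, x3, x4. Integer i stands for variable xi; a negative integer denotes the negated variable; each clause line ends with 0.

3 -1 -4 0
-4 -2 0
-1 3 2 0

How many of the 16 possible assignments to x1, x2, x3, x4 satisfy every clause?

Case analysis on x1 and x2:
  x1=T, x2=T: remaining (x3,x4) ∈ {(F,F); (T,F)} — 2.
  x1=T, x2=F: remaining (x3,x4) ∈ {(T,F); (T,T)} — 2.
  x1=F, x2=T: remaining (x3,x4) ∈ {(F,F); (T,F)} — 2.
  x1=F, x2=F: remaining (x3,x4) ∈ {(F,F); (F,T); (T,F); (T,T)} — 4.
Total: 2 + 2 + 2 + 4 = 10.

10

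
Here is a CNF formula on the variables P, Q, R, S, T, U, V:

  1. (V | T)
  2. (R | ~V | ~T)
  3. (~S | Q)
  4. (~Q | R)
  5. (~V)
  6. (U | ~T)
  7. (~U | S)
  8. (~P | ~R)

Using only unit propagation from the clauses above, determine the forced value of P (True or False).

False

Unit clause (~V) sets V = False.
In (V | T), V is now false; T must hold, so T = True.
In (U | ~T), ~T is now false; U must hold, so U = True.
(S | ~U): since U = True, the clause reduces to (S). S = True.
(~S | Q): since S = True, the clause reduces to (Q). Q = True.
(R | ~Q) with Q = True leaves only R, so R = True.
From (~R | ~P) and R = True: P = False.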